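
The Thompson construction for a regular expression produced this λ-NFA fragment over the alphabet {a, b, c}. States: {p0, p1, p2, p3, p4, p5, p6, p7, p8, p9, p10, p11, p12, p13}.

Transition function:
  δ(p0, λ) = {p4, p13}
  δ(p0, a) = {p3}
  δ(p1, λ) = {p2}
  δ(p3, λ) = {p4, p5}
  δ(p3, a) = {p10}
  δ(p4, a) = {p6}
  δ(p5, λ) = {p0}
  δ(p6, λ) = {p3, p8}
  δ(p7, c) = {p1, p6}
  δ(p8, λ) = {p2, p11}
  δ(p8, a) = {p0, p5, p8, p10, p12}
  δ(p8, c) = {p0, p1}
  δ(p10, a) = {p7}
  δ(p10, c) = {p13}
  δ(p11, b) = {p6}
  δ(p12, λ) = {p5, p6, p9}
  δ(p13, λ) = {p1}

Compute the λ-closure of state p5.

Start with {p5}.
From p5 via λ: add p0.
From p0 via λ: add p4, p13.
From p13 via λ: add p1.
From p1 via λ: add p2.
No new states can be added; the closed set is {p0, p1, p2, p4, p5, p13}.

{p0, p1, p2, p4, p5, p13}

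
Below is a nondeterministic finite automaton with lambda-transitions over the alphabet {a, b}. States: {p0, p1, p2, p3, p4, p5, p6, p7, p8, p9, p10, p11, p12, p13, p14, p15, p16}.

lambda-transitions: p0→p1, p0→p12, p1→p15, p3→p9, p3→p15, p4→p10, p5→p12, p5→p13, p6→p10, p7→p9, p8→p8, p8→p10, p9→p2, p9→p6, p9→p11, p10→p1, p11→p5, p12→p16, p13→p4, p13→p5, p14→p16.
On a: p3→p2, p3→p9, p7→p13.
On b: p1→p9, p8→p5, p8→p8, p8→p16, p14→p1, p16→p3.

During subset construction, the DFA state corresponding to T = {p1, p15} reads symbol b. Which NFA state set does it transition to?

{p1, p2, p4, p5, p6, p9, p10, p11, p12, p13, p15, p16}

p1 on b → {p9}.
No b-transition from p15.
Union after reading b: {p9}.
Now take the lambda-closure:
From p9 via lambda: add p2, p6, p11.
From p6 via lambda: add p10.
From p11 via lambda: add p5.
From p5 via lambda: add p12, p13.
From p10 via lambda: add p1.
From p1 via lambda: add p15.
From p12 via lambda: add p16.
From p13 via lambda: add p4.
No new states can be added; the closed set is {p1, p2, p4, p5, p6, p9, p10, p11, p12, p13, p15, p16}.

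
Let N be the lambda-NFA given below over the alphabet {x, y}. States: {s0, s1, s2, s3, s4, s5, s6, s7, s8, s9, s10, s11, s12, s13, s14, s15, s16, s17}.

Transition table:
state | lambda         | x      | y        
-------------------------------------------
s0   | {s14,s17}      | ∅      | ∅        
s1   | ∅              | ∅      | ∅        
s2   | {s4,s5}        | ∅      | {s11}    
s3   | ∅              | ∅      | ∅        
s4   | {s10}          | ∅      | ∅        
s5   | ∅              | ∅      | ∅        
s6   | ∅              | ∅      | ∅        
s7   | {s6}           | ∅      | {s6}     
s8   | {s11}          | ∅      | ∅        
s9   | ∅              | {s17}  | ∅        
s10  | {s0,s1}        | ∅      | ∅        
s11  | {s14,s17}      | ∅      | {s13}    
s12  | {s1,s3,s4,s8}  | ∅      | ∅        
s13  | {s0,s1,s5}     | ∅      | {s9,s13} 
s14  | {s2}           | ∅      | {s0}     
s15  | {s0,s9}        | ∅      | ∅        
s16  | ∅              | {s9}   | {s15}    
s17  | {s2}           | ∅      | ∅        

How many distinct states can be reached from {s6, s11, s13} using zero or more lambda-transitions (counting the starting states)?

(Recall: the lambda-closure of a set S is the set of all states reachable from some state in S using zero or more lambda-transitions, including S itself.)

Start with {s6, s11, s13}.
From s11 via lambda: add s14, s17.
From s13 via lambda: add s0, s1, s5.
From s14 via lambda: add s2.
From s2 via lambda: add s4.
From s4 via lambda: add s10.
lambda-closure = {s0, s1, s2, s4, s5, s6, s10, s11, s13, s14, s17}, which has 11 states.

11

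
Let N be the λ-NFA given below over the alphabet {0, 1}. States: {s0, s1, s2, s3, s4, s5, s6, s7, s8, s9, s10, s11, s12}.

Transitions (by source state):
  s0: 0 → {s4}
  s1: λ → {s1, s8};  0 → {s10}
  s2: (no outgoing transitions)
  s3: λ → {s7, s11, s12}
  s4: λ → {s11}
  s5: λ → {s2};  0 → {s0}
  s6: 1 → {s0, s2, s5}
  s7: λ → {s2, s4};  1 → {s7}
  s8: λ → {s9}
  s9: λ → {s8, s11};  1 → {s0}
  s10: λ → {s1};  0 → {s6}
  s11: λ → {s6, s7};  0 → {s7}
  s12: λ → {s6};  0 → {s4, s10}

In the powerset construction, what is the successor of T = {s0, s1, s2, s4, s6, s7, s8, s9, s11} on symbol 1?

s6 on 1 → {s0, s2, s5}.
s7 on 1 → {s7}.
s9 on 1 → {s0}.
No 1-transition from s0, s1, s2, s4, s8, s11.
Union after reading 1: {s0, s2, s5, s7}.
Now take the λ-closure:
From s7 via λ: add s4.
From s4 via λ: add s11.
From s11 via λ: add s6.
No new states can be added; the closed set is {s0, s2, s4, s5, s6, s7, s11}.

{s0, s2, s4, s5, s6, s7, s11}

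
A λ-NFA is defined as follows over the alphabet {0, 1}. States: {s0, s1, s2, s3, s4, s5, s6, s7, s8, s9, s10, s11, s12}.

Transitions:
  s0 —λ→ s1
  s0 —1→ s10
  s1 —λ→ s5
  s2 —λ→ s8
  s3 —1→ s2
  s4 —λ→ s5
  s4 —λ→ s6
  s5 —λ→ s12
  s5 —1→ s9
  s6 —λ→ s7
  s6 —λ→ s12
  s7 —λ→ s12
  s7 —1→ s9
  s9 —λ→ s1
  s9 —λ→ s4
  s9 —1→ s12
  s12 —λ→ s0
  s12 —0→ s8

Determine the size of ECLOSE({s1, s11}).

5

Start with {s1, s11}.
From s1 via λ: add s5.
From s5 via λ: add s12.
From s12 via λ: add s0.
λ-closure = {s0, s1, s5, s11, s12}, which has 5 states.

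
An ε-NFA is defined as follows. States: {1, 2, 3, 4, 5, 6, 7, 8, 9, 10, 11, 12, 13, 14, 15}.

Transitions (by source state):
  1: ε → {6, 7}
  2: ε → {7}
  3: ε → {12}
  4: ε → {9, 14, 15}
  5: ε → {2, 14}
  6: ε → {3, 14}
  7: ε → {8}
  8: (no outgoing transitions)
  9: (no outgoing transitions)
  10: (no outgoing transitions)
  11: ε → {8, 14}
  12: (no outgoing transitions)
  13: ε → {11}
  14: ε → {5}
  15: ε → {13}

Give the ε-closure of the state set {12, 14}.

Start with {12, 14}.
From 14 via ε: add 5.
From 5 via ε: add 2.
From 2 via ε: add 7.
From 7 via ε: add 8.
No new states can be added; the closed set is {2, 5, 7, 8, 12, 14}.

{2, 5, 7, 8, 12, 14}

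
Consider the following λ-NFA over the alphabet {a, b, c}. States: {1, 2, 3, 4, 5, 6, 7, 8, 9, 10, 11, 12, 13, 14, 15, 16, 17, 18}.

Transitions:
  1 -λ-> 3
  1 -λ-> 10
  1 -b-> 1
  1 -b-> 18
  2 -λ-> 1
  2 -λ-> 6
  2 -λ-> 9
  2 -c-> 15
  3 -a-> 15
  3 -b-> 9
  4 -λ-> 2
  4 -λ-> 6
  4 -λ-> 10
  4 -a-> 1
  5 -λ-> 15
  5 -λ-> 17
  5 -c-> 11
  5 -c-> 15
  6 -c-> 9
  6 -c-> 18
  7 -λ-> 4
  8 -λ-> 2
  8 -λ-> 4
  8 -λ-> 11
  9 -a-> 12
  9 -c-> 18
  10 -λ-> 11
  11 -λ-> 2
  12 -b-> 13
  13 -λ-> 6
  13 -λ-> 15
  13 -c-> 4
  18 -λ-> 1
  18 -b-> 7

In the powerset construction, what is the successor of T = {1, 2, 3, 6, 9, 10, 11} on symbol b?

{1, 2, 3, 6, 9, 10, 11, 18}

1 on b → {1, 18}.
3 on b → {9}.
No b-transition from 2, 6, 9, 10, 11.
Union after reading b: {1, 9, 18}.
Now take the λ-closure:
From 1 via λ: add 3, 10.
From 10 via λ: add 11.
From 11 via λ: add 2.
From 2 via λ: add 6.
No new states can be added; the closed set is {1, 2, 3, 6, 9, 10, 11, 18}.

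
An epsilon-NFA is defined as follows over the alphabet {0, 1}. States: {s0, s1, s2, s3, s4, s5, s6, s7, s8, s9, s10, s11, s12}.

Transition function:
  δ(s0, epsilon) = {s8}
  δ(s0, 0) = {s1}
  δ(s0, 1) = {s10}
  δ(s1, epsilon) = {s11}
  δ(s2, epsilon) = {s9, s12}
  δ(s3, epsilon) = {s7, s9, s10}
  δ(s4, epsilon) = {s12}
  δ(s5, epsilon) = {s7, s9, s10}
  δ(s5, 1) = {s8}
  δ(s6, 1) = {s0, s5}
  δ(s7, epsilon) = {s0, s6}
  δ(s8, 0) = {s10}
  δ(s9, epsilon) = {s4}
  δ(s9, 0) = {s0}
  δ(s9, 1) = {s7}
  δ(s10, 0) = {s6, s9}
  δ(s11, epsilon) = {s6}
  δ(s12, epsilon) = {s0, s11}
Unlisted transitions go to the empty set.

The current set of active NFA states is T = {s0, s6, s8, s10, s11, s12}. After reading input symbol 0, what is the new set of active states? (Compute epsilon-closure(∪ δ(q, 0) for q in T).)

{s0, s1, s4, s6, s8, s9, s10, s11, s12}

s0 on 0 → {s1}.
s8 on 0 → {s10}.
s10 on 0 → {s6, s9}.
No 0-transition from s6, s11, s12.
Union after reading 0: {s1, s6, s9, s10}.
Now take the epsilon-closure:
From s1 via epsilon: add s11.
From s9 via epsilon: add s4.
From s4 via epsilon: add s12.
From s12 via epsilon: add s0.
From s0 via epsilon: add s8.
No new states can be added; the closed set is {s0, s1, s4, s6, s8, s9, s10, s11, s12}.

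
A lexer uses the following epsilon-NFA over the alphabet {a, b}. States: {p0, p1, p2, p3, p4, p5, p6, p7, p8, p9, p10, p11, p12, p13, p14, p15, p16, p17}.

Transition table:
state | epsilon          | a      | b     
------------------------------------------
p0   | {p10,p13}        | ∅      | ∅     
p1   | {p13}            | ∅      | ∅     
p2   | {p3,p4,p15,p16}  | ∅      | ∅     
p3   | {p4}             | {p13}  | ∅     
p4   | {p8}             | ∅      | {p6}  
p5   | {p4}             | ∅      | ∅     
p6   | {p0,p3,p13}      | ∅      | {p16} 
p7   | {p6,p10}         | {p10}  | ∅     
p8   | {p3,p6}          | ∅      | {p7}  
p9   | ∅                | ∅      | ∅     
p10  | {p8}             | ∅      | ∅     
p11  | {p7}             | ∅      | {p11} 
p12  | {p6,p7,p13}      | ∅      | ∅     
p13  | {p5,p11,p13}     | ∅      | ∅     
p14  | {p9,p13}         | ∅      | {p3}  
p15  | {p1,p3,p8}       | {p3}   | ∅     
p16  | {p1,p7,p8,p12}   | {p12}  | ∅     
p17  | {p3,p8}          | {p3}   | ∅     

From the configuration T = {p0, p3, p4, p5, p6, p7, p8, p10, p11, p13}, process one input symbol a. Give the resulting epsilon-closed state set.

{p0, p3, p4, p5, p6, p7, p8, p10, p11, p13}

p3 on a → {p13}.
p7 on a → {p10}.
No a-transition from p0, p4, p5, p6, p8, p10, p11, p13.
Union after reading a: {p10, p13}.
Now take the epsilon-closure:
From p10 via epsilon: add p8.
From p13 via epsilon: add p5, p11.
From p5 via epsilon: add p4.
From p8 via epsilon: add p3, p6.
From p11 via epsilon: add p7.
From p6 via epsilon: add p0.
No new states can be added; the closed set is {p0, p3, p4, p5, p6, p7, p8, p10, p11, p13}.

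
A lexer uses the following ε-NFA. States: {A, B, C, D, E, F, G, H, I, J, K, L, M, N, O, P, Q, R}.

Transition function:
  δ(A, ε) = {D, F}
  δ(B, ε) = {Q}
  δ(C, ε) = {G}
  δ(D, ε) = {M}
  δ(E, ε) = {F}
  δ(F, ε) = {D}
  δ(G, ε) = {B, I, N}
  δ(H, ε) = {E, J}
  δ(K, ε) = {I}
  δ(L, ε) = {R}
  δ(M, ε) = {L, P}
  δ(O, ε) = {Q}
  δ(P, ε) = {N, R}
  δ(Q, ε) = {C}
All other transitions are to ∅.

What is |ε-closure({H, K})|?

12

Start with {H, K}.
From H via ε: add E, J.
From K via ε: add I.
From E via ε: add F.
From F via ε: add D.
From D via ε: add M.
From M via ε: add L, P.
From L via ε: add R.
From P via ε: add N.
ε-closure = {D, E, F, H, I, J, K, L, M, N, P, R}, which has 12 states.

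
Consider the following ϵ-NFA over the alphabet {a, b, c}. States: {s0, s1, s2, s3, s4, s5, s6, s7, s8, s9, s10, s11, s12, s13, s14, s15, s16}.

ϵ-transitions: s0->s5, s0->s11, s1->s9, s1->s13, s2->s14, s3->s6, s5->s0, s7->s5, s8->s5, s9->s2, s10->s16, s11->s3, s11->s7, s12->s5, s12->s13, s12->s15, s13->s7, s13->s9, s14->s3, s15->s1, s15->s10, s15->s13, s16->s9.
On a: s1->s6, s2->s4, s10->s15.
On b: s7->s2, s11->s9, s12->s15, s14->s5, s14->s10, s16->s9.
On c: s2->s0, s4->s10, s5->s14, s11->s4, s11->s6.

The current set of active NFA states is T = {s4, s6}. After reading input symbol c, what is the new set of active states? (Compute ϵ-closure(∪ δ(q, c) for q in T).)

{s2, s3, s6, s9, s10, s14, s16}

s4 on c → {s10}.
No c-transition from s6.
Union after reading c: {s10}.
Now take the ϵ-closure:
From s10 via ϵ: add s16.
From s16 via ϵ: add s9.
From s9 via ϵ: add s2.
From s2 via ϵ: add s14.
From s14 via ϵ: add s3.
From s3 via ϵ: add s6.
No new states can be added; the closed set is {s2, s3, s6, s9, s10, s14, s16}.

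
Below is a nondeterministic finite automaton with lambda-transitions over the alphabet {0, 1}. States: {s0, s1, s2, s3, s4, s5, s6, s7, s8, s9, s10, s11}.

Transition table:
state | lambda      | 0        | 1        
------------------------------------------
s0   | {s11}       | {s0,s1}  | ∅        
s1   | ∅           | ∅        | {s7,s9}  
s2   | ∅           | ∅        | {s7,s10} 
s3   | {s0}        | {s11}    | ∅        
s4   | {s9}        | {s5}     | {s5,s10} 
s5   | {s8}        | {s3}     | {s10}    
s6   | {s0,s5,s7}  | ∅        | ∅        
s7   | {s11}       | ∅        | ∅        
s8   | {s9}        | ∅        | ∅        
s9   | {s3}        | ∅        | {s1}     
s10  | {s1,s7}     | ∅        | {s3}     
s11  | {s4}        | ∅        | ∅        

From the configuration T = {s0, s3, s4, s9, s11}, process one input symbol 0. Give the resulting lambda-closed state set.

{s0, s1, s3, s4, s5, s8, s9, s11}

s0 on 0 → {s0, s1}.
s3 on 0 → {s11}.
s4 on 0 → {s5}.
No 0-transition from s9, s11.
Union after reading 0: {s0, s1, s5, s11}.
Now take the lambda-closure:
From s5 via lambda: add s8.
From s11 via lambda: add s4.
From s4 via lambda: add s9.
From s9 via lambda: add s3.
No new states can be added; the closed set is {s0, s1, s3, s4, s5, s8, s9, s11}.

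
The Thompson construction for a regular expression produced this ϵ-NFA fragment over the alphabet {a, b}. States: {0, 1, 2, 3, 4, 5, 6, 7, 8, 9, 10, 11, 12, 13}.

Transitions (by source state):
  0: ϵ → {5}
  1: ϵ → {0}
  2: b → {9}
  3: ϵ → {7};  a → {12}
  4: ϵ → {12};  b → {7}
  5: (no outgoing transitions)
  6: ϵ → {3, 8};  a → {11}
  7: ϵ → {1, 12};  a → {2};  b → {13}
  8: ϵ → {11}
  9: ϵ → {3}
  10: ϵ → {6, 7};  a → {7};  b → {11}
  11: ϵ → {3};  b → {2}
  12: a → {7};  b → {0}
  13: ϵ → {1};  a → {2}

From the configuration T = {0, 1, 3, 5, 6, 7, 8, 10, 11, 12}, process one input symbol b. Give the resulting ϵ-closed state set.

7 on b → {13}.
10 on b → {11}.
11 on b → {2}.
12 on b → {0}.
No b-transition from 0, 1, 3, 5, 6, 8.
Union after reading b: {0, 2, 11, 13}.
Now take the ϵ-closure:
From 0 via ϵ: add 5.
From 11 via ϵ: add 3.
From 13 via ϵ: add 1.
From 3 via ϵ: add 7.
From 7 via ϵ: add 12.
No new states can be added; the closed set is {0, 1, 2, 3, 5, 7, 11, 12, 13}.

{0, 1, 2, 3, 5, 7, 11, 12, 13}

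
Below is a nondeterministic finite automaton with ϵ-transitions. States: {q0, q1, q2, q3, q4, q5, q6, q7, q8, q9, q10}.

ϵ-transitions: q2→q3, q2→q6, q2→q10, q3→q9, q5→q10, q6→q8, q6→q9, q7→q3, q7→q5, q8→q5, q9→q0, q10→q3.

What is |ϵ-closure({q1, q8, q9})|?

7

Start with {q1, q8, q9}.
From q8 via ϵ: add q5.
From q9 via ϵ: add q0.
From q5 via ϵ: add q10.
From q10 via ϵ: add q3.
ϵ-closure = {q0, q1, q3, q5, q8, q9, q10}, which has 7 states.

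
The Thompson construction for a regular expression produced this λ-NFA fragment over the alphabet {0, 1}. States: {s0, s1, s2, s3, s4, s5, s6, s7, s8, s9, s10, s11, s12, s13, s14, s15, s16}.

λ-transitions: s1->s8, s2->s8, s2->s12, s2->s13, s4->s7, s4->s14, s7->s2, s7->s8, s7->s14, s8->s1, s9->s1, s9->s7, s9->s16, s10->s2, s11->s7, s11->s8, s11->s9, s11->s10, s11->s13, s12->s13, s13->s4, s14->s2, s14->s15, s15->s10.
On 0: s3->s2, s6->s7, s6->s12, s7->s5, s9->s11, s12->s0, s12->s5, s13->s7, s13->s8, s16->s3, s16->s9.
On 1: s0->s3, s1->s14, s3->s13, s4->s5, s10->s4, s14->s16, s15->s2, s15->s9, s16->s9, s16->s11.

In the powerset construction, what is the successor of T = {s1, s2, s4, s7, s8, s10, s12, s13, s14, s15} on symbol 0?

s7 on 0 → {s5}.
s12 on 0 → {s0, s5}.
s13 on 0 → {s7, s8}.
No 0-transition from s1, s2, s4, s8, s10, s14, s15.
Union after reading 0: {s0, s5, s7, s8}.
Now take the λ-closure:
From s7 via λ: add s2, s14.
From s8 via λ: add s1.
From s2 via λ: add s12, s13.
From s14 via λ: add s15.
From s13 via λ: add s4.
From s15 via λ: add s10.
No new states can be added; the closed set is {s0, s1, s2, s4, s5, s7, s8, s10, s12, s13, s14, s15}.

{s0, s1, s2, s4, s5, s7, s8, s10, s12, s13, s14, s15}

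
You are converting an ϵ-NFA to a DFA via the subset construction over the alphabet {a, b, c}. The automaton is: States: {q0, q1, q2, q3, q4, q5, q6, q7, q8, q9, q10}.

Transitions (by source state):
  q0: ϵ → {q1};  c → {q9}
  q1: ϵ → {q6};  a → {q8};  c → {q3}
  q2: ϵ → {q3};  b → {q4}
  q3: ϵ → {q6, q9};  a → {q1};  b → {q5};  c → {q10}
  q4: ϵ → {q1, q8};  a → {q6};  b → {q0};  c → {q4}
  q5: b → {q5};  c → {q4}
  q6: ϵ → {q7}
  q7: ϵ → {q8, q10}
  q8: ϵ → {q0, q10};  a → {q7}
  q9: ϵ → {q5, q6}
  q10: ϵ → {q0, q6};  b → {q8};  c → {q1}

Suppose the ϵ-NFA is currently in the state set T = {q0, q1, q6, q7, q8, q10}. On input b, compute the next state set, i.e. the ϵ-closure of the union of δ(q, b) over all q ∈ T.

{q0, q1, q6, q7, q8, q10}

q10 on b → {q8}.
No b-transition from q0, q1, q6, q7, q8.
Union after reading b: {q8}.
Now take the ϵ-closure:
From q8 via ϵ: add q0, q10.
From q0 via ϵ: add q1.
From q10 via ϵ: add q6.
From q6 via ϵ: add q7.
No new states can be added; the closed set is {q0, q1, q6, q7, q8, q10}.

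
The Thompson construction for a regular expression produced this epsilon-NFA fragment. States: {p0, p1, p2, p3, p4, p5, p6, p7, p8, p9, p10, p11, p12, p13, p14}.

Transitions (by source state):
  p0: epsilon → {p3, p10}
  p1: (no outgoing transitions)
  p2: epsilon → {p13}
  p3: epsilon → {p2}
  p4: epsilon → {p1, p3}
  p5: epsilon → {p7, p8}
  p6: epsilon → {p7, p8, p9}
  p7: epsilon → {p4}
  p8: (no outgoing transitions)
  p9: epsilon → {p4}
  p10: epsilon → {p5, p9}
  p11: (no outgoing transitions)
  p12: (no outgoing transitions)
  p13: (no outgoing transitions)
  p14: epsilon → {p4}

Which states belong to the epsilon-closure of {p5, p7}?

Start with {p5, p7}.
From p5 via epsilon: add p8.
From p7 via epsilon: add p4.
From p4 via epsilon: add p1, p3.
From p3 via epsilon: add p2.
From p2 via epsilon: add p13.
No new states can be added; the closed set is {p1, p2, p3, p4, p5, p7, p8, p13}.

{p1, p2, p3, p4, p5, p7, p8, p13}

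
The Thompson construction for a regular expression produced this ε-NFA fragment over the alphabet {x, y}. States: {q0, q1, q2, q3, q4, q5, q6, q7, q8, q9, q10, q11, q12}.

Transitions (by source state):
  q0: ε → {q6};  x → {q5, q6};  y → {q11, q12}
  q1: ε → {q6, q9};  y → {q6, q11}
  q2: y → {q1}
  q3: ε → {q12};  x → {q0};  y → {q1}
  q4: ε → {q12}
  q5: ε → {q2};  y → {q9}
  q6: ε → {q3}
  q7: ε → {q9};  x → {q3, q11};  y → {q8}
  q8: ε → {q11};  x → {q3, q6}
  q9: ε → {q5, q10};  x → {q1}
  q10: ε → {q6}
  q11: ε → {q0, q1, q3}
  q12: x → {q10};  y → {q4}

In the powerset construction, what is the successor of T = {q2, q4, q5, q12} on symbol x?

{q3, q6, q10, q12}

q12 on x → {q10}.
No x-transition from q2, q4, q5.
Union after reading x: {q10}.
Now take the ε-closure:
From q10 via ε: add q6.
From q6 via ε: add q3.
From q3 via ε: add q12.
No new states can be added; the closed set is {q3, q6, q10, q12}.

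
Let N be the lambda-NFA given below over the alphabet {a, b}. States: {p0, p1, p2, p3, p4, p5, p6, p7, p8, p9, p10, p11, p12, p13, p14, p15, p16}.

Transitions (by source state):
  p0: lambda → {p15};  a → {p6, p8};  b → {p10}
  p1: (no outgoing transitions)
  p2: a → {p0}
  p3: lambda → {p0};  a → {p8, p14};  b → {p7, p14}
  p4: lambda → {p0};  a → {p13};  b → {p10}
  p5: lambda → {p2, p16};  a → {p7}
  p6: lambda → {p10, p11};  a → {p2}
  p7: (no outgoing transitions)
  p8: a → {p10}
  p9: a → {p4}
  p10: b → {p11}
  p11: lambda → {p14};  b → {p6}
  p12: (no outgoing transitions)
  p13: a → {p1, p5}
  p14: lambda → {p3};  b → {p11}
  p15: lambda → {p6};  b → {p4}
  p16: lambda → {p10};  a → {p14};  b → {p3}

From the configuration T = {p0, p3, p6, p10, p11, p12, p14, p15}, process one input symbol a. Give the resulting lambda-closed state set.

p0 on a → {p6, p8}.
p3 on a → {p8, p14}.
p6 on a → {p2}.
No a-transition from p10, p11, p12, p14, p15.
Union after reading a: {p2, p6, p8, p14}.
Now take the lambda-closure:
From p6 via lambda: add p10, p11.
From p14 via lambda: add p3.
From p3 via lambda: add p0.
From p0 via lambda: add p15.
No new states can be added; the closed set is {p0, p2, p3, p6, p8, p10, p11, p14, p15}.

{p0, p2, p3, p6, p8, p10, p11, p14, p15}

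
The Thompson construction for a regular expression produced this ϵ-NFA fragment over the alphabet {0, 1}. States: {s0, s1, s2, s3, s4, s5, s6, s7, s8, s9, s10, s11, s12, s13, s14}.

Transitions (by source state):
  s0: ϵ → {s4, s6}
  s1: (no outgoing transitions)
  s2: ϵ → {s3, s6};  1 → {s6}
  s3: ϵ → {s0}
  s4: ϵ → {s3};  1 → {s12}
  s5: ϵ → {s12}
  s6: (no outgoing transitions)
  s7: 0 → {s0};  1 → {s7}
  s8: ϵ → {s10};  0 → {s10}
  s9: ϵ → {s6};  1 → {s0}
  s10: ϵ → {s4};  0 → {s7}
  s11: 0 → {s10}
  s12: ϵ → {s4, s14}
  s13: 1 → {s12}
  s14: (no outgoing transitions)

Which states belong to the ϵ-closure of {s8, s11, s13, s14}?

Start with {s8, s11, s13, s14}.
From s8 via ϵ: add s10.
From s10 via ϵ: add s4.
From s4 via ϵ: add s3.
From s3 via ϵ: add s0.
From s0 via ϵ: add s6.
No new states can be added; the closed set is {s0, s3, s4, s6, s8, s10, s11, s13, s14}.

{s0, s3, s4, s6, s8, s10, s11, s13, s14}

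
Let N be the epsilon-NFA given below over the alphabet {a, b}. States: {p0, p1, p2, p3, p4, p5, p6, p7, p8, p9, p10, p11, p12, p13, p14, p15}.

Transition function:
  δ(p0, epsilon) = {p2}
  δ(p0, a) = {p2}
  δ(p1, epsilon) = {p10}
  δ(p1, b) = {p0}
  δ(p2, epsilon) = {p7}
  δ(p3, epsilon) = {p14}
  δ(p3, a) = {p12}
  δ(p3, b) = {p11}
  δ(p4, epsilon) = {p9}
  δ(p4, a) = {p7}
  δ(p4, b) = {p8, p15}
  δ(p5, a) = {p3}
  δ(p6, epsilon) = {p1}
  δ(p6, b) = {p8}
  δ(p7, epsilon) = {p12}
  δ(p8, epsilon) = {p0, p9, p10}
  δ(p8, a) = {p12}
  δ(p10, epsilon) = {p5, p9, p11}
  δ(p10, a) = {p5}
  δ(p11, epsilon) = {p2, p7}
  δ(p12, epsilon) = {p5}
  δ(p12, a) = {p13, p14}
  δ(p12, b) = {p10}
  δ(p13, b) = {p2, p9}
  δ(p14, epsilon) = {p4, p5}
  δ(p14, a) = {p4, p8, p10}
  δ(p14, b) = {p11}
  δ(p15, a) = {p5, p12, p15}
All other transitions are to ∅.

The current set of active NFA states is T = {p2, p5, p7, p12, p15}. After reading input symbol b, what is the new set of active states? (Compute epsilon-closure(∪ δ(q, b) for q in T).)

{p2, p5, p7, p9, p10, p11, p12}

p12 on b → {p10}.
No b-transition from p2, p5, p7, p15.
Union after reading b: {p10}.
Now take the epsilon-closure:
From p10 via epsilon: add p5, p9, p11.
From p11 via epsilon: add p2, p7.
From p7 via epsilon: add p12.
No new states can be added; the closed set is {p2, p5, p7, p9, p10, p11, p12}.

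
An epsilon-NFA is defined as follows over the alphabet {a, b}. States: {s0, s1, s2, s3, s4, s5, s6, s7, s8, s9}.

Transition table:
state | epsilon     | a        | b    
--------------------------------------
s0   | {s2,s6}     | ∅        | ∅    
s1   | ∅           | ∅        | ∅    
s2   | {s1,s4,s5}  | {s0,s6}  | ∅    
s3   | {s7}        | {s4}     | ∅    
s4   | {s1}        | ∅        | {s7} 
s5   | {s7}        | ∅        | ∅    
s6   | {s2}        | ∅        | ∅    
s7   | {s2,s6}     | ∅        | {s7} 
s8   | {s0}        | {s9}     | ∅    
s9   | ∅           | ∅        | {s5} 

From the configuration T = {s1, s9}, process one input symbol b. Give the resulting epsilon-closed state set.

{s1, s2, s4, s5, s6, s7}

s9 on b → {s5}.
No b-transition from s1.
Union after reading b: {s5}.
Now take the epsilon-closure:
From s5 via epsilon: add s7.
From s7 via epsilon: add s2, s6.
From s2 via epsilon: add s1, s4.
No new states can be added; the closed set is {s1, s2, s4, s5, s6, s7}.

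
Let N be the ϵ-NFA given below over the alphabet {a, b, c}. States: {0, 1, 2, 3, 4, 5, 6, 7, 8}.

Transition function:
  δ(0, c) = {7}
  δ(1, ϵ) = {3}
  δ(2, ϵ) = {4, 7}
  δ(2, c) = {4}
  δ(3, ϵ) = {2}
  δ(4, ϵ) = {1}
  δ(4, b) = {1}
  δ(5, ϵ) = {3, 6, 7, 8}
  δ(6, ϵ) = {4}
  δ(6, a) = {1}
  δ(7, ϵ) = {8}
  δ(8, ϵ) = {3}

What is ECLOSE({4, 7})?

Start with {4, 7}.
From 4 via ϵ: add 1.
From 7 via ϵ: add 8.
From 1 via ϵ: add 3.
From 3 via ϵ: add 2.
No new states can be added; the closed set is {1, 2, 3, 4, 7, 8}.

{1, 2, 3, 4, 7, 8}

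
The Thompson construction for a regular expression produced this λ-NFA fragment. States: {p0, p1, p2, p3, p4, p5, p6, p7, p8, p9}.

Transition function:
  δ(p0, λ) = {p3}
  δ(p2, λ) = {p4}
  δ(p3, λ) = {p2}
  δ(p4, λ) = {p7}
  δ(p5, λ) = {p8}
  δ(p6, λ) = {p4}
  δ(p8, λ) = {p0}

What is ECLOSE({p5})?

Start with {p5}.
From p5 via λ: add p8.
From p8 via λ: add p0.
From p0 via λ: add p3.
From p3 via λ: add p2.
From p2 via λ: add p4.
From p4 via λ: add p7.
No new states can be added; the closed set is {p0, p2, p3, p4, p5, p7, p8}.

{p0, p2, p3, p4, p5, p7, p8}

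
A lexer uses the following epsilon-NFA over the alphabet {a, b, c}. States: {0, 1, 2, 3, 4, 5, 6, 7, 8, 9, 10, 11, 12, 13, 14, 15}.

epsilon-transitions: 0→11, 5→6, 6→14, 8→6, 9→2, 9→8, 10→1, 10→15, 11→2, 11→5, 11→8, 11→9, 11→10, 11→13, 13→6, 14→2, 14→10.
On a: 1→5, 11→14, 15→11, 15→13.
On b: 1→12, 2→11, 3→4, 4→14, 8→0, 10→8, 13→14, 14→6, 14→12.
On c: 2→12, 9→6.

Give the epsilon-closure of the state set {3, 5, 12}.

Start with {3, 5, 12}.
From 5 via epsilon: add 6.
From 6 via epsilon: add 14.
From 14 via epsilon: add 2, 10.
From 10 via epsilon: add 1, 15.
No new states can be added; the closed set is {1, 2, 3, 5, 6, 10, 12, 14, 15}.

{1, 2, 3, 5, 6, 10, 12, 14, 15}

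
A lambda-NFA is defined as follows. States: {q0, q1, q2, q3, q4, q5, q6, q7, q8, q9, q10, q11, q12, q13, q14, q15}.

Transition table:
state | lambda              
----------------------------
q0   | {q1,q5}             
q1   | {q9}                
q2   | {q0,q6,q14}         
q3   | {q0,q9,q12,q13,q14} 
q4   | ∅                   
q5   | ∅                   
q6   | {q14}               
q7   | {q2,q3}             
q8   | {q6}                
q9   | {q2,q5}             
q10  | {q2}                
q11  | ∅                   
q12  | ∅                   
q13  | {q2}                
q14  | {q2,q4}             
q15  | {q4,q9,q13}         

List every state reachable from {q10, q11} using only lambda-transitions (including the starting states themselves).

{q0, q1, q2, q4, q5, q6, q9, q10, q11, q14}

Start with {q10, q11}.
From q10 via lambda: add q2.
From q2 via lambda: add q0, q6, q14.
From q0 via lambda: add q1, q5.
From q14 via lambda: add q4.
From q1 via lambda: add q9.
No new states can be added; the closed set is {q0, q1, q2, q4, q5, q6, q9, q10, q11, q14}.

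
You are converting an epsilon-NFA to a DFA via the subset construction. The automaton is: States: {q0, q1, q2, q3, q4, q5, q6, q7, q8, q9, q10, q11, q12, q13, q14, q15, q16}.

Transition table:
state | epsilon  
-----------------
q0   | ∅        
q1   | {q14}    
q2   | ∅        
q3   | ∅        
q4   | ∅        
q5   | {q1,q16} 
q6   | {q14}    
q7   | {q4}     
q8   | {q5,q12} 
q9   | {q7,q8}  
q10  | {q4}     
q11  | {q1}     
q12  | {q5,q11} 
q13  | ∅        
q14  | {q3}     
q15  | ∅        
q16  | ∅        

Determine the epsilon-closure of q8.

{q1, q3, q5, q8, q11, q12, q14, q16}

Start with {q8}.
From q8 via epsilon: add q5, q12.
From q5 via epsilon: add q1, q16.
From q12 via epsilon: add q11.
From q1 via epsilon: add q14.
From q14 via epsilon: add q3.
No new states can be added; the closed set is {q1, q3, q5, q8, q11, q12, q14, q16}.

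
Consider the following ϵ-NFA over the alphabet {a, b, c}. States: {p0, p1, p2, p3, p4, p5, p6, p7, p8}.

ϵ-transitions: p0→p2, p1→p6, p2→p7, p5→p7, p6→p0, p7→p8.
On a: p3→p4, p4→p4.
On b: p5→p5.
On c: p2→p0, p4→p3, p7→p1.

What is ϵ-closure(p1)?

{p0, p1, p2, p6, p7, p8}

Start with {p1}.
From p1 via ϵ: add p6.
From p6 via ϵ: add p0.
From p0 via ϵ: add p2.
From p2 via ϵ: add p7.
From p7 via ϵ: add p8.
No new states can be added; the closed set is {p0, p1, p2, p6, p7, p8}.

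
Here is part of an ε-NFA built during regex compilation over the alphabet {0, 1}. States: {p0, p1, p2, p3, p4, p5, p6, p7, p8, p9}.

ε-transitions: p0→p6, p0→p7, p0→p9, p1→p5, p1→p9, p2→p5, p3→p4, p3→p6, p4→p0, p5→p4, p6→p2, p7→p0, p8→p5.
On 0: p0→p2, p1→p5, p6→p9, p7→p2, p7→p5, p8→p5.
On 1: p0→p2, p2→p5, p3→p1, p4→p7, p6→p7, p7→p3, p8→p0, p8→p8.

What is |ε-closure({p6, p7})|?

7

Start with {p6, p7}.
From p6 via ε: add p2.
From p7 via ε: add p0.
From p0 via ε: add p9.
From p2 via ε: add p5.
From p5 via ε: add p4.
ε-closure = {p0, p2, p4, p5, p6, p7, p9}, which has 7 states.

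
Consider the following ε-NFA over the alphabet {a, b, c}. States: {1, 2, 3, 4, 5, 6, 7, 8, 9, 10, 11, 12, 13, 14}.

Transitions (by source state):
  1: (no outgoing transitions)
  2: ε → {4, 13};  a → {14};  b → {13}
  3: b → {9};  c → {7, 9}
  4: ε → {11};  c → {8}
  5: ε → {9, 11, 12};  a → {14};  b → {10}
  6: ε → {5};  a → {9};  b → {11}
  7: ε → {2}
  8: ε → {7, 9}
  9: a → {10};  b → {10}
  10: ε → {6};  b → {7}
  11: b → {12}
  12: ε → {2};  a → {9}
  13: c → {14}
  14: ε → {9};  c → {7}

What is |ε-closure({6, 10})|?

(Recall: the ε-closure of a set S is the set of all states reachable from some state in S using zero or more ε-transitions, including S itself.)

Start with {6, 10}.
From 6 via ε: add 5.
From 5 via ε: add 9, 11, 12.
From 12 via ε: add 2.
From 2 via ε: add 4, 13.
ε-closure = {2, 4, 5, 6, 9, 10, 11, 12, 13}, which has 9 states.

9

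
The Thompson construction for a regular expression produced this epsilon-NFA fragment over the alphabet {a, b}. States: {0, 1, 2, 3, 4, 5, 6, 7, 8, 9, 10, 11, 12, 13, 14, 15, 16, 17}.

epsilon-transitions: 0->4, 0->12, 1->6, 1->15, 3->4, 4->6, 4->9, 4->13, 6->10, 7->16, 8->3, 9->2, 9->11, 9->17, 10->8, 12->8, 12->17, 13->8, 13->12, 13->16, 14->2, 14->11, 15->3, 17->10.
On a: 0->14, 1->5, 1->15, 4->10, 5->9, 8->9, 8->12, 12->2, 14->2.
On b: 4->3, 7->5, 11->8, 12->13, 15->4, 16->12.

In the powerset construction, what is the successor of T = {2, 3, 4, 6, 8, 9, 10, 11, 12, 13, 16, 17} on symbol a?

4 on a → {10}.
8 on a → {9, 12}.
12 on a → {2}.
No a-transition from 2, 3, 6, 9, 10, 11, 13, 16, 17.
Union after reading a: {2, 9, 10, 12}.
Now take the epsilon-closure:
From 9 via epsilon: add 11, 17.
From 10 via epsilon: add 8.
From 8 via epsilon: add 3.
From 3 via epsilon: add 4.
From 4 via epsilon: add 6, 13.
From 13 via epsilon: add 16.
No new states can be added; the closed set is {2, 3, 4, 6, 8, 9, 10, 11, 12, 13, 16, 17}.

{2, 3, 4, 6, 8, 9, 10, 11, 12, 13, 16, 17}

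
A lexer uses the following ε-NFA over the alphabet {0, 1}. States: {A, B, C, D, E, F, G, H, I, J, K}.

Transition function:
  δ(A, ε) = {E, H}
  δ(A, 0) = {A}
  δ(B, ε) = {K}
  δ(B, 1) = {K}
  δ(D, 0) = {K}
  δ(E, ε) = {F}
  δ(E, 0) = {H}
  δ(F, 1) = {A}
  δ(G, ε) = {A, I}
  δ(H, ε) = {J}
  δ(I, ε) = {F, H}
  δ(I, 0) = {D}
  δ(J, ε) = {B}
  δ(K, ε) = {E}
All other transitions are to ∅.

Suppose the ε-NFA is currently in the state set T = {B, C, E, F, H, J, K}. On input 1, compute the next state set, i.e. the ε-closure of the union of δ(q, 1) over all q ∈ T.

{A, B, E, F, H, J, K}

B on 1 → {K}.
F on 1 → {A}.
No 1-transition from C, E, H, J, K.
Union after reading 1: {A, K}.
Now take the ε-closure:
From A via ε: add E, H.
From E via ε: add F.
From H via ε: add J.
From J via ε: add B.
No new states can be added; the closed set is {A, B, E, F, H, J, K}.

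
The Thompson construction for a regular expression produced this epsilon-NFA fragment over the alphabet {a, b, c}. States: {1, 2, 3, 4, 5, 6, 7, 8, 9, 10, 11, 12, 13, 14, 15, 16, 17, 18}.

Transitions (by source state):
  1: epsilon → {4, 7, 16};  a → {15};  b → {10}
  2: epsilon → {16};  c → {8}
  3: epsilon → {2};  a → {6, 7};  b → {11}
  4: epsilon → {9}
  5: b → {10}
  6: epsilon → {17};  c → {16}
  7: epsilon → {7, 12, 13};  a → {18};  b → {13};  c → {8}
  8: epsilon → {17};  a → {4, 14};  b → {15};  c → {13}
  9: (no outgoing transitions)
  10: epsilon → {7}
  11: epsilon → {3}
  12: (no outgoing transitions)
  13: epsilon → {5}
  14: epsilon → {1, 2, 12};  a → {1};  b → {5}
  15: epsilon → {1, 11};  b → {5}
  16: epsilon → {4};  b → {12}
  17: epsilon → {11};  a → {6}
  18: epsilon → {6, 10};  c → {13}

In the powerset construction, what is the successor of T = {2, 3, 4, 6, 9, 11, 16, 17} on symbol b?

{2, 3, 4, 9, 11, 12, 16}

3 on b → {11}.
16 on b → {12}.
No b-transition from 2, 4, 6, 9, 11, 17.
Union after reading b: {11, 12}.
Now take the epsilon-closure:
From 11 via epsilon: add 3.
From 3 via epsilon: add 2.
From 2 via epsilon: add 16.
From 16 via epsilon: add 4.
From 4 via epsilon: add 9.
No new states can be added; the closed set is {2, 3, 4, 9, 11, 12, 16}.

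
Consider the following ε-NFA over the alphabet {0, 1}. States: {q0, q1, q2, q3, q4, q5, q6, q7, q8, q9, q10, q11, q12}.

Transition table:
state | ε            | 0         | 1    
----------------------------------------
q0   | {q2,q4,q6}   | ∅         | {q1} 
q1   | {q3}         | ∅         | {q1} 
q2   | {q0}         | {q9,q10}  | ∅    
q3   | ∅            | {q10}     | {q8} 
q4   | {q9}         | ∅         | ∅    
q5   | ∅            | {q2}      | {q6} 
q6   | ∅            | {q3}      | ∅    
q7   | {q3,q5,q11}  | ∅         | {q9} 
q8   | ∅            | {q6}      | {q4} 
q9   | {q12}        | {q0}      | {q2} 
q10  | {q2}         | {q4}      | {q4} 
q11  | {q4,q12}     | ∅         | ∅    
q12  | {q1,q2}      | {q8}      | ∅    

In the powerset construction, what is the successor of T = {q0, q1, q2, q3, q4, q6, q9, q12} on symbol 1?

{q0, q1, q2, q3, q4, q6, q8, q9, q12}

q0 on 1 → {q1}.
q1 on 1 → {q1}.
q3 on 1 → {q8}.
q9 on 1 → {q2}.
No 1-transition from q2, q4, q6, q12.
Union after reading 1: {q1, q2, q8}.
Now take the ε-closure:
From q1 via ε: add q3.
From q2 via ε: add q0.
From q0 via ε: add q4, q6.
From q4 via ε: add q9.
From q9 via ε: add q12.
No new states can be added; the closed set is {q0, q1, q2, q3, q4, q6, q8, q9, q12}.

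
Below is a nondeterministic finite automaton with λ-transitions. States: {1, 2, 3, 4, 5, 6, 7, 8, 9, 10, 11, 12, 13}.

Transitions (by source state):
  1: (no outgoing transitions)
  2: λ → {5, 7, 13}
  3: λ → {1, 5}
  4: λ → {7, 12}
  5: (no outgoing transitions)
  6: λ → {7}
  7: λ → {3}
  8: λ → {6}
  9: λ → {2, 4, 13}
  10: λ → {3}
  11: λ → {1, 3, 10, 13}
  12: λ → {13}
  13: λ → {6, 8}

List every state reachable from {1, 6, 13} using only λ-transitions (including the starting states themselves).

Start with {1, 6, 13}.
From 6 via λ: add 7.
From 13 via λ: add 8.
From 7 via λ: add 3.
From 3 via λ: add 5.
No new states can be added; the closed set is {1, 3, 5, 6, 7, 8, 13}.

{1, 3, 5, 6, 7, 8, 13}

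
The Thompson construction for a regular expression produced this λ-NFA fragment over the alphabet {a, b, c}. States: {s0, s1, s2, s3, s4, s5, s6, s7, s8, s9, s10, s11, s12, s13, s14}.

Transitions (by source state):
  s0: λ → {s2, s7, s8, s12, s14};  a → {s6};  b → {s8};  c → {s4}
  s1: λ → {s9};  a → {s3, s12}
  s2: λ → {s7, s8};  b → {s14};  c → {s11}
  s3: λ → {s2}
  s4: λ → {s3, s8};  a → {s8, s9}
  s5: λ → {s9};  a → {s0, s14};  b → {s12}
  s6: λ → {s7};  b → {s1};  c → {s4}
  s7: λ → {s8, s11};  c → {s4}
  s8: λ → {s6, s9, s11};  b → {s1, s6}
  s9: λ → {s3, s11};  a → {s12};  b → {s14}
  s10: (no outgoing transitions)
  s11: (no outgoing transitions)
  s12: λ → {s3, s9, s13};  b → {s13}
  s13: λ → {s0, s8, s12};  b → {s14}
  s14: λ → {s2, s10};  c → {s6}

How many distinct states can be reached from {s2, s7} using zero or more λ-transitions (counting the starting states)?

Start with {s2, s7}.
From s2 via λ: add s8.
From s7 via λ: add s11.
From s8 via λ: add s6, s9.
From s9 via λ: add s3.
λ-closure = {s2, s3, s6, s7, s8, s9, s11}, which has 7 states.

7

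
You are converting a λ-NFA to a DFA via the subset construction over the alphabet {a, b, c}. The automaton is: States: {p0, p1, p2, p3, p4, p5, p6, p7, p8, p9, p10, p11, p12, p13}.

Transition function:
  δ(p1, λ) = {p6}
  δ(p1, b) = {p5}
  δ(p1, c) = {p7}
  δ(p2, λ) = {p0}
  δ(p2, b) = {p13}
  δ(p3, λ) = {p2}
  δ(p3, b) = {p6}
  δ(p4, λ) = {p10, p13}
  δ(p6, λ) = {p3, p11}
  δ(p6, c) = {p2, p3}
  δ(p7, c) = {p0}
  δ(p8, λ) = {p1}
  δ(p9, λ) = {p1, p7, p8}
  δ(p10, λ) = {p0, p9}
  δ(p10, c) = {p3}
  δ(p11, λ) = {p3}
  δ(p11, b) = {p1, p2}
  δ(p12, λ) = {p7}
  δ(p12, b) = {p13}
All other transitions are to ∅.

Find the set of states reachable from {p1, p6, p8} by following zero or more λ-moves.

{p0, p1, p2, p3, p6, p8, p11}

Start with {p1, p6, p8}.
From p6 via λ: add p3, p11.
From p3 via λ: add p2.
From p2 via λ: add p0.
No new states can be added; the closed set is {p0, p1, p2, p3, p6, p8, p11}.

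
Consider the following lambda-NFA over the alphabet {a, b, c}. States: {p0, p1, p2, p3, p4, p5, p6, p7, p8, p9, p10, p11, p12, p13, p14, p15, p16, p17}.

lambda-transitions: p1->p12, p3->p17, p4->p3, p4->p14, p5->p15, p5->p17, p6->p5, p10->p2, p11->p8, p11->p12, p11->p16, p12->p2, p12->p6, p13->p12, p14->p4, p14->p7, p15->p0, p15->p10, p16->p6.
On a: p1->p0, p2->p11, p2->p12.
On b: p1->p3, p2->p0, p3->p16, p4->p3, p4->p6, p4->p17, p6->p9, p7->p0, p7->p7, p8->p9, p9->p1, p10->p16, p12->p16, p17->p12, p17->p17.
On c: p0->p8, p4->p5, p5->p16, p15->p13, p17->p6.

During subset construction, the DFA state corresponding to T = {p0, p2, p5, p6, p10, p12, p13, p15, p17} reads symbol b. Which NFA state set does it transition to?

{p0, p2, p5, p6, p9, p10, p12, p15, p16, p17}

p2 on b → {p0}.
p6 on b → {p9}.
p10 on b → {p16}.
p12 on b → {p16}.
p17 on b → {p12, p17}.
No b-transition from p0, p5, p13, p15.
Union after reading b: {p0, p9, p12, p16, p17}.
Now take the lambda-closure:
From p12 via lambda: add p2, p6.
From p6 via lambda: add p5.
From p5 via lambda: add p15.
From p15 via lambda: add p10.
No new states can be added; the closed set is {p0, p2, p5, p6, p9, p10, p12, p15, p16, p17}.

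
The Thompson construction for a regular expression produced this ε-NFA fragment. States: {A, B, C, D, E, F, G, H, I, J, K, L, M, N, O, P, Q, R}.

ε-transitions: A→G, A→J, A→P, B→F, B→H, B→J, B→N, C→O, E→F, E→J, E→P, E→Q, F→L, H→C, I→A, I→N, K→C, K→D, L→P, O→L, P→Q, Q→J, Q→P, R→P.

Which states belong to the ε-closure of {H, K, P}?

Start with {H, K, P}.
From H via ε: add C.
From K via ε: add D.
From P via ε: add Q.
From C via ε: add O.
From Q via ε: add J.
From O via ε: add L.
No new states can be added; the closed set is {C, D, H, J, K, L, O, P, Q}.

{C, D, H, J, K, L, O, P, Q}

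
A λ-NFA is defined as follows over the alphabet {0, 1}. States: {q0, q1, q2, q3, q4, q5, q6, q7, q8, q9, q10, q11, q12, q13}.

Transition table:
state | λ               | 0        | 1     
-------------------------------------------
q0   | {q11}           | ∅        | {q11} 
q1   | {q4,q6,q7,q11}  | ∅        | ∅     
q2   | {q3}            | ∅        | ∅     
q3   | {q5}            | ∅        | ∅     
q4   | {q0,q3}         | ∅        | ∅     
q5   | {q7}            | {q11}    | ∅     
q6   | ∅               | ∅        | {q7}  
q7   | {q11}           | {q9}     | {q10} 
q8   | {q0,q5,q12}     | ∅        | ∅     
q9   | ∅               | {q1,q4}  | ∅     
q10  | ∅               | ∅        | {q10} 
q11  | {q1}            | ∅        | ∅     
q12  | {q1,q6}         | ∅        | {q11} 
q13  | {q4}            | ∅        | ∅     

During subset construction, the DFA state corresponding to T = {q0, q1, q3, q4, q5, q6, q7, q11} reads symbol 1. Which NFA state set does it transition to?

{q0, q1, q3, q4, q5, q6, q7, q10, q11}

q0 on 1 → {q11}.
q6 on 1 → {q7}.
q7 on 1 → {q10}.
No 1-transition from q1, q3, q4, q5, q11.
Union after reading 1: {q7, q10, q11}.
Now take the λ-closure:
From q11 via λ: add q1.
From q1 via λ: add q4, q6.
From q4 via λ: add q0, q3.
From q3 via λ: add q5.
No new states can be added; the closed set is {q0, q1, q3, q4, q5, q6, q7, q10, q11}.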